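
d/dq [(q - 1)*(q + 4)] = 2*q + 3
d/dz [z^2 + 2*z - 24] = 2*z + 2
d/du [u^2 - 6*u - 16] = 2*u - 6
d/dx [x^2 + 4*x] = 2*x + 4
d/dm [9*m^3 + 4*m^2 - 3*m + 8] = 27*m^2 + 8*m - 3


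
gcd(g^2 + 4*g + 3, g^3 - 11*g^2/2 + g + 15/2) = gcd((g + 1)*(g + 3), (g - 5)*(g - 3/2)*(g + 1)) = g + 1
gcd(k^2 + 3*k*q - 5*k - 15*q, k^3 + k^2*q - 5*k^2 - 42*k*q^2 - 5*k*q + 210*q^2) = k - 5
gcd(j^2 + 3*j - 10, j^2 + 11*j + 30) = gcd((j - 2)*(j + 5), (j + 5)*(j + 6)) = j + 5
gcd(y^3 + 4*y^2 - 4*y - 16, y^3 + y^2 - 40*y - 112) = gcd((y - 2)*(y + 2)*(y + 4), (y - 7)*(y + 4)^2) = y + 4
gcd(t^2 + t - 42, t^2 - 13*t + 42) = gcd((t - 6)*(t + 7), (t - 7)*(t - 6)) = t - 6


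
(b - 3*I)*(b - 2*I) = b^2 - 5*I*b - 6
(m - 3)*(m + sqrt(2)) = m^2 - 3*m + sqrt(2)*m - 3*sqrt(2)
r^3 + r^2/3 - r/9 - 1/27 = (r - 1/3)*(r + 1/3)^2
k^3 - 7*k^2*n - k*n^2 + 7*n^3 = (k - 7*n)*(k - n)*(k + n)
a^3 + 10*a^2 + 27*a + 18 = (a + 1)*(a + 3)*(a + 6)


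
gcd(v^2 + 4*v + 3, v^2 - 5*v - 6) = v + 1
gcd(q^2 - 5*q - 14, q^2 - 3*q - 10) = q + 2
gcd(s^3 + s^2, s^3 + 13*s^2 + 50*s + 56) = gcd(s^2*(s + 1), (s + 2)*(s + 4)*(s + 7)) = 1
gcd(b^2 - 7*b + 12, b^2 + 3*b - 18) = b - 3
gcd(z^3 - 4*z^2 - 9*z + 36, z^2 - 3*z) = z - 3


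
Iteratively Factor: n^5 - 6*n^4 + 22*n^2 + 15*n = (n - 3)*(n^4 - 3*n^3 - 9*n^2 - 5*n) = (n - 3)*(n + 1)*(n^3 - 4*n^2 - 5*n) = n*(n - 3)*(n + 1)*(n^2 - 4*n - 5) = n*(n - 5)*(n - 3)*(n + 1)*(n + 1)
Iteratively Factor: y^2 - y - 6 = (y - 3)*(y + 2)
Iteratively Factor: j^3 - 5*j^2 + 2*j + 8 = (j - 2)*(j^2 - 3*j - 4) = (j - 2)*(j + 1)*(j - 4)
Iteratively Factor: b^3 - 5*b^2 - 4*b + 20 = (b - 5)*(b^2 - 4) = (b - 5)*(b + 2)*(b - 2)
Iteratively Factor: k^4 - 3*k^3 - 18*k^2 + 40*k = (k)*(k^3 - 3*k^2 - 18*k + 40) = k*(k - 5)*(k^2 + 2*k - 8) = k*(k - 5)*(k + 4)*(k - 2)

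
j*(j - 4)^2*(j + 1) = j^4 - 7*j^3 + 8*j^2 + 16*j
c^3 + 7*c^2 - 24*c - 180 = (c - 5)*(c + 6)^2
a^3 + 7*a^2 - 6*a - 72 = (a - 3)*(a + 4)*(a + 6)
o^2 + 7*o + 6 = (o + 1)*(o + 6)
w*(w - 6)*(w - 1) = w^3 - 7*w^2 + 6*w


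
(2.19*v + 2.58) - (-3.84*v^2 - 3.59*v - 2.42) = 3.84*v^2 + 5.78*v + 5.0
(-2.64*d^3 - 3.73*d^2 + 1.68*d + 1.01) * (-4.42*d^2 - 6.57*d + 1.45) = 11.6688*d^5 + 33.8314*d^4 + 13.2525*d^3 - 20.9103*d^2 - 4.1997*d + 1.4645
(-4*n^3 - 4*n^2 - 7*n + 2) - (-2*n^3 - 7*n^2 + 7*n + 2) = -2*n^3 + 3*n^2 - 14*n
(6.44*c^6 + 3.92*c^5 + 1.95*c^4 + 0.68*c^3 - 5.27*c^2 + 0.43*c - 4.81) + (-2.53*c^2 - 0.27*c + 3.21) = 6.44*c^6 + 3.92*c^5 + 1.95*c^4 + 0.68*c^3 - 7.8*c^2 + 0.16*c - 1.6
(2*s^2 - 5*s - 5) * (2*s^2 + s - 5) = 4*s^4 - 8*s^3 - 25*s^2 + 20*s + 25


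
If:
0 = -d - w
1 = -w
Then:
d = 1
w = -1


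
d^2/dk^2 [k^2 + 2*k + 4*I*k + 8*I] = 2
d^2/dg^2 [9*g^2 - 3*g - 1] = 18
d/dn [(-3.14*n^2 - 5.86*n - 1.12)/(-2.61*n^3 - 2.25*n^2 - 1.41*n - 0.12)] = (-8.1954*n^4 - 30.5892*n^3 - 17.5272*n^2 - 4.2864*n - 0.876)/(6.8121*n^6 + 11.745*n^5 + 12.4227*n^4 + 6.9714*n^3 + 2.5281*n^2 + 0.3384*n + 0.0144)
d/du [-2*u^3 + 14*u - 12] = 14 - 6*u^2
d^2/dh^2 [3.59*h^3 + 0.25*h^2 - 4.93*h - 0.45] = 21.54*h + 0.5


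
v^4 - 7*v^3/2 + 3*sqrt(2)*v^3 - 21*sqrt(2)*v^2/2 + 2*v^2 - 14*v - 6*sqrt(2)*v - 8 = (v - 4)*(v + 1/2)*(v + sqrt(2))*(v + 2*sqrt(2))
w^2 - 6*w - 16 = (w - 8)*(w + 2)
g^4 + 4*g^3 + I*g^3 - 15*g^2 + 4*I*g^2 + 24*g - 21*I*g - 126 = (g - 3)*(g + 7)*(g - 2*I)*(g + 3*I)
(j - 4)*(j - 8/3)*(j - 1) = j^3 - 23*j^2/3 + 52*j/3 - 32/3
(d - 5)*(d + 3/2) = d^2 - 7*d/2 - 15/2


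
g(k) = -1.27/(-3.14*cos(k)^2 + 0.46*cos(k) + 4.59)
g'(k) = -1.27*(-6.28*sin(k)*cos(k) + 0.46*sin(k))/(-3.14*cos(k)^2 + 0.46*cos(k) + 4.59)^2 = (7.9756*cos(k) - 0.5842)*sin(k)/(-3.14*cos(k)^2 + 0.46*cos(k) + 4.59)^2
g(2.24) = -0.41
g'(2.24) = -0.45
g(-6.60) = -0.58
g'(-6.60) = -0.45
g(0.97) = -0.33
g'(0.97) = 0.22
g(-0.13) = -0.65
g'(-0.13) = -0.25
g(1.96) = -0.32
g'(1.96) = -0.21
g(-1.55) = -0.28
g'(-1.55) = 0.02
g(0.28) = -0.60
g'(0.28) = 0.43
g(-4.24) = -0.34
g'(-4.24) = -0.27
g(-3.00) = -1.20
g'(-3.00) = 1.07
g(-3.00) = -1.20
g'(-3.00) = 1.07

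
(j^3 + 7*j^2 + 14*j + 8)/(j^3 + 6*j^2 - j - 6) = (j^2 + 6*j + 8)/(j^2 + 5*j - 6)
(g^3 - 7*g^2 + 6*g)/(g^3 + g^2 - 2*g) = (g - 6)/(g + 2)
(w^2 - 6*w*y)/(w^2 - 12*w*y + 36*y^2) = w/(w - 6*y)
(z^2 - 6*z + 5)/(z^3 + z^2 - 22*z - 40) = (z - 1)/(z^2 + 6*z + 8)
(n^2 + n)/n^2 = (n + 1)/n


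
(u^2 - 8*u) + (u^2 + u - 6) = 2*u^2 - 7*u - 6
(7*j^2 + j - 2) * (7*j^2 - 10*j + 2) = 49*j^4 - 63*j^3 - 10*j^2 + 22*j - 4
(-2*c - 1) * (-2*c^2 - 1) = 4*c^3 + 2*c^2 + 2*c + 1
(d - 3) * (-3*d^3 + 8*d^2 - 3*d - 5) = -3*d^4 + 17*d^3 - 27*d^2 + 4*d + 15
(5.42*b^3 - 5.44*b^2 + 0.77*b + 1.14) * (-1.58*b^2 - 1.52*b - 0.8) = -8.5636*b^5 + 0.3568*b^4 + 2.7162*b^3 + 1.3804*b^2 - 2.3488*b - 0.912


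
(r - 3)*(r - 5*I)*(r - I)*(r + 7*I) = r^4 - 3*r^3 + I*r^3 + 37*r^2 - 3*I*r^2 - 111*r - 35*I*r + 105*I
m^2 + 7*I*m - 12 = (m + 3*I)*(m + 4*I)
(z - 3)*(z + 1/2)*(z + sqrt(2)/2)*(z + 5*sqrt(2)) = z^4 - 5*z^3/2 + 11*sqrt(2)*z^3/2 - 55*sqrt(2)*z^2/4 + 7*z^2/2 - 25*z/2 - 33*sqrt(2)*z/4 - 15/2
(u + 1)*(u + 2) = u^2 + 3*u + 2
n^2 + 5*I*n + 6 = (n - I)*(n + 6*I)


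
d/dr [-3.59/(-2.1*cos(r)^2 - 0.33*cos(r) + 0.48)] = (15.078*cos(r) + 1.1847)*sin(r)/(2.1*cos(r)^2 + 0.33*cos(r) - 0.48)^2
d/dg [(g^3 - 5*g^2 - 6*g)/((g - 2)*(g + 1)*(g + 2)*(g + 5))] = (-g^4 + 12*g^3 + 26*g^2 - 40*g + 120)/(g^6 + 10*g^5 + 17*g^4 - 80*g^3 - 184*g^2 + 160*g + 400)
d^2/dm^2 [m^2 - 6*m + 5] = 2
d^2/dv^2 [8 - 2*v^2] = -4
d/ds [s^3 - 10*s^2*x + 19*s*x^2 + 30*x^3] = 3*s^2 - 20*s*x + 19*x^2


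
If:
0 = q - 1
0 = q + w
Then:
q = 1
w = -1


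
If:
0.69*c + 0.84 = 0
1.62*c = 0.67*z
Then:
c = -1.22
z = -2.94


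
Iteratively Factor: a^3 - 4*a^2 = (a - 4)*(a^2) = a*(a - 4)*(a)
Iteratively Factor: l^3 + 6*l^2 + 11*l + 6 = (l + 1)*(l^2 + 5*l + 6) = (l + 1)*(l + 3)*(l + 2)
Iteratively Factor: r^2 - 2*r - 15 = (r + 3)*(r - 5)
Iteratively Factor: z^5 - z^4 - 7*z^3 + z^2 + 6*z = (z - 1)*(z^4 - 7*z^2 - 6*z) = (z - 3)*(z - 1)*(z^3 + 3*z^2 + 2*z) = (z - 3)*(z - 1)*(z + 2)*(z^2 + z) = z*(z - 3)*(z - 1)*(z + 2)*(z + 1)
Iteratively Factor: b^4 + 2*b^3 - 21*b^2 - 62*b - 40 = (b + 2)*(b^3 - 21*b - 20) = (b + 1)*(b + 2)*(b^2 - b - 20) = (b + 1)*(b + 2)*(b + 4)*(b - 5)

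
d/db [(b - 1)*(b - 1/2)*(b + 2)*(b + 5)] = 4*b^3 + 33*b^2/2 - 23/2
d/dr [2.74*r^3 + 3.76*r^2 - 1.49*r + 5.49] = 8.22*r^2 + 7.52*r - 1.49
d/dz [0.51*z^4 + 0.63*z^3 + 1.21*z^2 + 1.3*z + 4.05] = 2.04*z^3 + 1.89*z^2 + 2.42*z + 1.3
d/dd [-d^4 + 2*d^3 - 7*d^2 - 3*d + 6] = -4*d^3 + 6*d^2 - 14*d - 3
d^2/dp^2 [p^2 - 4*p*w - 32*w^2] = 2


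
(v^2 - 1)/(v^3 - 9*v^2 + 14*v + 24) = (v - 1)/(v^2 - 10*v + 24)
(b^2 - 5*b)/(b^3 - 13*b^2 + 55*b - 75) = b/(b^2 - 8*b + 15)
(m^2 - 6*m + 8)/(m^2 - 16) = (m - 2)/(m + 4)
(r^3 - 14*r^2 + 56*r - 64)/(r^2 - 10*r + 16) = r - 4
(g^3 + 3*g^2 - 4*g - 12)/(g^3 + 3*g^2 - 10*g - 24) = (g^2 + g - 6)/(g^2 + g - 12)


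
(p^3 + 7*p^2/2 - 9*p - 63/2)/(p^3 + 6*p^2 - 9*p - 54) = (p + 7/2)/(p + 6)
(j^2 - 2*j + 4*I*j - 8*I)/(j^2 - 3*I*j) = (j^2 - 2*j + 4*I*j - 8*I)/(j*(j - 3*I))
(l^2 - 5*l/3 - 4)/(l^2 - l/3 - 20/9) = 3*(l - 3)/(3*l - 5)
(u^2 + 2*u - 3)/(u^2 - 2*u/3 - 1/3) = 3*(u + 3)/(3*u + 1)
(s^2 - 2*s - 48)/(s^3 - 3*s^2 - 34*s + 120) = (s - 8)/(s^2 - 9*s + 20)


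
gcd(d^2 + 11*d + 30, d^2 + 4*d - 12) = d + 6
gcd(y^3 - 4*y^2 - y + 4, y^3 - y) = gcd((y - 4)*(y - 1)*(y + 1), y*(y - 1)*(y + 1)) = y^2 - 1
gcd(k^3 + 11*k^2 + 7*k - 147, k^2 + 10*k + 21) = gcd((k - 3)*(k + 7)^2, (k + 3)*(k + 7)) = k + 7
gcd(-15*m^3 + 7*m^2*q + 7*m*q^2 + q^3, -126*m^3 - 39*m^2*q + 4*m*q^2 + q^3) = 3*m + q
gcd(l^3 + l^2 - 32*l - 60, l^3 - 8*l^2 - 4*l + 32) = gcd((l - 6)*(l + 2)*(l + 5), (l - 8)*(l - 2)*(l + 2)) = l + 2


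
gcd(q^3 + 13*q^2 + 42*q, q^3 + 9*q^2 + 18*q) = q^2 + 6*q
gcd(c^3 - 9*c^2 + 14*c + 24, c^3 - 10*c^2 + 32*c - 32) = c - 4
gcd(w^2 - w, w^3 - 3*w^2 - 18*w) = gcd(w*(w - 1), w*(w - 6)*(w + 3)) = w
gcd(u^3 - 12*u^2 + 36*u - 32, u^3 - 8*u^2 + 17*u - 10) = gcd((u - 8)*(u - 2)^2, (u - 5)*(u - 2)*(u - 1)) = u - 2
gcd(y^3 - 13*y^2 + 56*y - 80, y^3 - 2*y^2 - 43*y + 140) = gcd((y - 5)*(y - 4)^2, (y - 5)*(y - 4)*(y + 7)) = y^2 - 9*y + 20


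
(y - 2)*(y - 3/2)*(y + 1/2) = y^3 - 3*y^2 + 5*y/4 + 3/2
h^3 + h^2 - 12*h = h*(h - 3)*(h + 4)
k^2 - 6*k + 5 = (k - 5)*(k - 1)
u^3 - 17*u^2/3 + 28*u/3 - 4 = (u - 3)*(u - 2)*(u - 2/3)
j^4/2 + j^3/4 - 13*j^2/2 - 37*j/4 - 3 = (j/2 + 1/2)*(j - 4)*(j + 1/2)*(j + 3)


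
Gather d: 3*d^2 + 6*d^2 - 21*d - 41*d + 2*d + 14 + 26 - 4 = 9*d^2 - 60*d + 36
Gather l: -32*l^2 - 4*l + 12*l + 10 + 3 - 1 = -32*l^2 + 8*l + 12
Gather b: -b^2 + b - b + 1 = 1 - b^2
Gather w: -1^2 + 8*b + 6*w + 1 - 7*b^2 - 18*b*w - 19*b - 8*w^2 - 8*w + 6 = -7*b^2 - 11*b - 8*w^2 + w*(-18*b - 2) + 6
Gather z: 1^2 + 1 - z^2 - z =-z^2 - z + 2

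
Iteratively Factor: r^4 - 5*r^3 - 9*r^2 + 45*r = (r - 5)*(r^3 - 9*r) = (r - 5)*(r + 3)*(r^2 - 3*r) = (r - 5)*(r - 3)*(r + 3)*(r)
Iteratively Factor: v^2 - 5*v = (v - 5)*(v)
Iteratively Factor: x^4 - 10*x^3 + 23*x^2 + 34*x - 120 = (x - 4)*(x^3 - 6*x^2 - x + 30) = (x - 5)*(x - 4)*(x^2 - x - 6) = (x - 5)*(x - 4)*(x - 3)*(x + 2)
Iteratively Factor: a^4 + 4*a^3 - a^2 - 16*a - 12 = (a + 1)*(a^3 + 3*a^2 - 4*a - 12) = (a + 1)*(a + 3)*(a^2 - 4) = (a + 1)*(a + 2)*(a + 3)*(a - 2)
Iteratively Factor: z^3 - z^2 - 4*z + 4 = (z + 2)*(z^2 - 3*z + 2) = (z - 1)*(z + 2)*(z - 2)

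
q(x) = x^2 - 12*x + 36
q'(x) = 2*x - 12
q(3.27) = 7.45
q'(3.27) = -5.46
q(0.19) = 33.76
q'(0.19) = -11.62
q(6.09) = 0.01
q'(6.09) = 0.18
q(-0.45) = 41.60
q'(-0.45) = -12.90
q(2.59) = 11.63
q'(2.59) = -6.82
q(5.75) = 0.06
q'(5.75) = -0.50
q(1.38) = 21.34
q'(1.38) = -9.24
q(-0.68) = 44.62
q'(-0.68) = -13.36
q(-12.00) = 324.00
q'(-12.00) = -36.00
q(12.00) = 36.00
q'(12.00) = 12.00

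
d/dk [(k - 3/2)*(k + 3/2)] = 2*k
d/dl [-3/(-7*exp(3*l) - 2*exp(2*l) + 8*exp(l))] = 3*(-21*exp(2*l) - 4*exp(l) + 8)*exp(-l)/(7*exp(2*l) + 2*exp(l) - 8)^2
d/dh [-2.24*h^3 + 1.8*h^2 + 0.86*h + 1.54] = -6.72*h^2 + 3.6*h + 0.86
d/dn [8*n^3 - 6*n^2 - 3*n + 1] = 24*n^2 - 12*n - 3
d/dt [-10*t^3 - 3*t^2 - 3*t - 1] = -30*t^2 - 6*t - 3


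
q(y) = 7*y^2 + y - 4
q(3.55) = 87.77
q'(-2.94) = -40.16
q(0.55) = -1.33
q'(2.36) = 34.04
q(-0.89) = 0.65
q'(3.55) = 50.70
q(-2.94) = 53.57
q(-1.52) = 10.65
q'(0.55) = 8.70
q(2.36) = 37.35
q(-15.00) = 1556.00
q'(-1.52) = -20.28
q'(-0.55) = -6.70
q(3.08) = 65.48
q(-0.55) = -2.43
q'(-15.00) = -209.00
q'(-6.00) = -83.00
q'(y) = 14*y + 1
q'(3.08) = 44.12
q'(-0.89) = -11.46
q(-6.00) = 242.00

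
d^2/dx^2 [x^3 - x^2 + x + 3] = 6*x - 2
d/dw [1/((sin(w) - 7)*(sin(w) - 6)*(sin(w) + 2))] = (-3*sin(w)^2 + 22*sin(w) - 16)*cos(w)/((sin(w) - 7)^2*(sin(w) - 6)^2*(sin(w) + 2)^2)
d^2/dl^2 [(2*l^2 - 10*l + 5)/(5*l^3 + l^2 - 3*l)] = 2*(50*l^6 - 750*l^5 + 690*l^4 + 46*l^3 - 210*l^2 - 45*l + 45)/(l^3*(125*l^6 + 75*l^5 - 210*l^4 - 89*l^3 + 126*l^2 + 27*l - 27))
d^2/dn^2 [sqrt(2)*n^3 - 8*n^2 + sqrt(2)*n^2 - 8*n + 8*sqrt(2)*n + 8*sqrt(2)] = 6*sqrt(2)*n - 16 + 2*sqrt(2)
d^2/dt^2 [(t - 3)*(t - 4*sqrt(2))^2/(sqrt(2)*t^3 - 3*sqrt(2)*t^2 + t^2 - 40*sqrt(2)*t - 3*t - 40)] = 2*(-17*sqrt(2)*t^6 + 153*sqrt(2)*t^5 + 432*t^5 - 2043*sqrt(2)*t^4 - 2448*t^4 + 2595*sqrt(2)*t^3 + 6616*t^3 + 15192*sqrt(2)*t^2 + 34848*t^2 - 76896*t - 11232*sqrt(2)*t - 397344 - 78400*sqrt(2))/(2*sqrt(2)*t^9 - 18*sqrt(2)*t^8 + 6*t^8 - 183*sqrt(2)*t^7 - 54*t^7 - 557*t^6 + 1359*sqrt(2)*t^6 + 4149*t^5 + 7161*sqrt(2)*t^5 - 26721*sqrt(2)*t^4 + 22227*t^4 - 116840*sqrt(2)*t^3 - 85707*t^3 - 380280*t^2 - 43200*sqrt(2)*t^2 - 192000*sqrt(2)*t - 14400*t - 64000)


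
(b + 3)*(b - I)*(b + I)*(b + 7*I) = b^4 + 3*b^3 + 7*I*b^3 + b^2 + 21*I*b^2 + 3*b + 7*I*b + 21*I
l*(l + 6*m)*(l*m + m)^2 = l^4*m^2 + 6*l^3*m^3 + 2*l^3*m^2 + 12*l^2*m^3 + l^2*m^2 + 6*l*m^3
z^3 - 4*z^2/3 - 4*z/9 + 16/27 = (z - 4/3)*(z - 2/3)*(z + 2/3)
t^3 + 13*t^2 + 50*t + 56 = (t + 2)*(t + 4)*(t + 7)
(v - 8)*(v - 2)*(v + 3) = v^3 - 7*v^2 - 14*v + 48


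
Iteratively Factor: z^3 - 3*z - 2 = (z + 1)*(z^2 - z - 2) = (z - 2)*(z + 1)*(z + 1)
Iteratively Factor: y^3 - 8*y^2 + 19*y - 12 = (y - 3)*(y^2 - 5*y + 4) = (y - 3)*(y - 1)*(y - 4)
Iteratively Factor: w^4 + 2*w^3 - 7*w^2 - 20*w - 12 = (w + 2)*(w^3 - 7*w - 6) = (w + 1)*(w + 2)*(w^2 - w - 6) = (w + 1)*(w + 2)^2*(w - 3)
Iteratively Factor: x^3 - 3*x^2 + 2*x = (x)*(x^2 - 3*x + 2) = x*(x - 2)*(x - 1)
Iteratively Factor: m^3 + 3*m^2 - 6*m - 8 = (m - 2)*(m^2 + 5*m + 4) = (m - 2)*(m + 1)*(m + 4)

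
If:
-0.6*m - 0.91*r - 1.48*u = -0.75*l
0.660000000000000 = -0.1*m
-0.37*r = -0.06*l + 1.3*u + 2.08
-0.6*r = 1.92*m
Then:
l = 5.86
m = -6.60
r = 21.12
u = -7.34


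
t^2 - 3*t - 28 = (t - 7)*(t + 4)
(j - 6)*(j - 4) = j^2 - 10*j + 24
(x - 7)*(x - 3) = x^2 - 10*x + 21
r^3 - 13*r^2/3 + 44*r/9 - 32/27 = (r - 8/3)*(r - 4/3)*(r - 1/3)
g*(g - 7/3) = g^2 - 7*g/3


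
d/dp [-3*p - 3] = -3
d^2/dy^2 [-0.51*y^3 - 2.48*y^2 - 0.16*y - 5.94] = -3.06*y - 4.96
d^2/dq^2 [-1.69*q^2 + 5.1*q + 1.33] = -3.38000000000000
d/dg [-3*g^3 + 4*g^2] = g*(8 - 9*g)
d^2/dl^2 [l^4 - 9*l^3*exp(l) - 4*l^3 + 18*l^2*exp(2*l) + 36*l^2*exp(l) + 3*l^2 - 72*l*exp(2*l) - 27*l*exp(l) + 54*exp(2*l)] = -9*l^3*exp(l) + 72*l^2*exp(2*l) - 18*l^2*exp(l) + 12*l^2 - 144*l*exp(2*l) + 63*l*exp(l) - 24*l - 36*exp(2*l) + 18*exp(l) + 6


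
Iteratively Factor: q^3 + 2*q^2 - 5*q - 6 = (q + 3)*(q^2 - q - 2) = (q + 1)*(q + 3)*(q - 2)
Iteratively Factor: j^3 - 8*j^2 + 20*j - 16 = (j - 2)*(j^2 - 6*j + 8) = (j - 4)*(j - 2)*(j - 2)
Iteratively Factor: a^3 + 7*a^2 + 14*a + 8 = (a + 2)*(a^2 + 5*a + 4) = (a + 1)*(a + 2)*(a + 4)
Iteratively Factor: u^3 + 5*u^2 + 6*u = (u + 2)*(u^2 + 3*u) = (u + 2)*(u + 3)*(u)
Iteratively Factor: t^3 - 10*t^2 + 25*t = (t - 5)*(t^2 - 5*t) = (t - 5)^2*(t)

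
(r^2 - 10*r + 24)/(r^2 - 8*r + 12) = (r - 4)/(r - 2)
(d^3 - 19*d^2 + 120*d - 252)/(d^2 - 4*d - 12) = (d^2 - 13*d + 42)/(d + 2)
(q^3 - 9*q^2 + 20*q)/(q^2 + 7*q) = (q^2 - 9*q + 20)/(q + 7)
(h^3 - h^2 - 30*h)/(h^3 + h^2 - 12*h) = (h^2 - h - 30)/(h^2 + h - 12)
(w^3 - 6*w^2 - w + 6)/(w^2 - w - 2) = (w^2 - 7*w + 6)/(w - 2)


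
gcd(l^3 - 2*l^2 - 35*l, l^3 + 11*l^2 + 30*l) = l^2 + 5*l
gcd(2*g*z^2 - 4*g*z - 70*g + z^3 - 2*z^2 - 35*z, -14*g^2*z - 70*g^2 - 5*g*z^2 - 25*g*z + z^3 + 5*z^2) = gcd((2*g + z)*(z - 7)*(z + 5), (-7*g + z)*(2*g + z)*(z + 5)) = 2*g*z + 10*g + z^2 + 5*z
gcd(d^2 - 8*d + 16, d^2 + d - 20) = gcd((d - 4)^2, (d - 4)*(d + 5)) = d - 4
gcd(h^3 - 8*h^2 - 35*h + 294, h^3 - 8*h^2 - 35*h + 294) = h^3 - 8*h^2 - 35*h + 294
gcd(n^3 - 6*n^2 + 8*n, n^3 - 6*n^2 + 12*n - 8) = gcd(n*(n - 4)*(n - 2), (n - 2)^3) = n - 2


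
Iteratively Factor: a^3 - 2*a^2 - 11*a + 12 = (a - 1)*(a^2 - a - 12) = (a - 4)*(a - 1)*(a + 3)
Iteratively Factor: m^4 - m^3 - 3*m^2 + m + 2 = (m - 2)*(m^3 + m^2 - m - 1) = (m - 2)*(m - 1)*(m^2 + 2*m + 1) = (m - 2)*(m - 1)*(m + 1)*(m + 1)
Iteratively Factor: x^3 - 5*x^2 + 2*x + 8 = (x - 2)*(x^2 - 3*x - 4) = (x - 4)*(x - 2)*(x + 1)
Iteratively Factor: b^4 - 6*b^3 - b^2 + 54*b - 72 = (b + 3)*(b^3 - 9*b^2 + 26*b - 24) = (b - 3)*(b + 3)*(b^2 - 6*b + 8) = (b - 3)*(b - 2)*(b + 3)*(b - 4)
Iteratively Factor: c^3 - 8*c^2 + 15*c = (c - 5)*(c^2 - 3*c) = (c - 5)*(c - 3)*(c)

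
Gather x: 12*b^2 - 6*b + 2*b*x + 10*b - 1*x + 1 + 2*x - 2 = 12*b^2 + 4*b + x*(2*b + 1) - 1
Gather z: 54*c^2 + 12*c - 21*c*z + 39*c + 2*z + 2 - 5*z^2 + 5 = 54*c^2 + 51*c - 5*z^2 + z*(2 - 21*c) + 7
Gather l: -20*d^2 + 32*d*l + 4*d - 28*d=-20*d^2 + 32*d*l - 24*d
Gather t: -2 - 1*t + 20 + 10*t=9*t + 18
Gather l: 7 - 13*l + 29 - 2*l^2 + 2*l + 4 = -2*l^2 - 11*l + 40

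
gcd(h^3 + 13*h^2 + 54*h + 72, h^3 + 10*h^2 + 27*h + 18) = h^2 + 9*h + 18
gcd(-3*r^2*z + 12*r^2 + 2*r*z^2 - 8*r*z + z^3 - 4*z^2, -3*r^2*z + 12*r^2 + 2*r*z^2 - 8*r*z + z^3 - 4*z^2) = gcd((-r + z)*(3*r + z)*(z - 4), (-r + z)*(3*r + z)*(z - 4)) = -3*r^2*z + 12*r^2 + 2*r*z^2 - 8*r*z + z^3 - 4*z^2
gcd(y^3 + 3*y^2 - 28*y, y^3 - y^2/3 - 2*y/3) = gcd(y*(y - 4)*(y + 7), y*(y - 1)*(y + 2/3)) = y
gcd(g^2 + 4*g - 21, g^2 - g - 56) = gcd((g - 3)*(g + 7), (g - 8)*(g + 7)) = g + 7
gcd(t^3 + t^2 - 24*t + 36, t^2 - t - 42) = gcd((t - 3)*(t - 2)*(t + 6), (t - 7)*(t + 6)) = t + 6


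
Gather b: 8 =8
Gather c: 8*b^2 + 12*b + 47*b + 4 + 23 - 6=8*b^2 + 59*b + 21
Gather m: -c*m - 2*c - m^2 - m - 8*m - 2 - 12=-2*c - m^2 + m*(-c - 9) - 14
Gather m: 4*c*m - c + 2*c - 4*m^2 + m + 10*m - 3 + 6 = c - 4*m^2 + m*(4*c + 11) + 3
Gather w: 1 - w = 1 - w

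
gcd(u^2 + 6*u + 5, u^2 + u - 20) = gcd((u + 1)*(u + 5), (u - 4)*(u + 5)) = u + 5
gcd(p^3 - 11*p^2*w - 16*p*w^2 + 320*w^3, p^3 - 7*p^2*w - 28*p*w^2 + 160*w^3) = p^2 - 3*p*w - 40*w^2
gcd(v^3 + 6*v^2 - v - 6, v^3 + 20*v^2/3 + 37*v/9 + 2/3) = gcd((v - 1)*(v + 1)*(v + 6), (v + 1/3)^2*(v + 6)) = v + 6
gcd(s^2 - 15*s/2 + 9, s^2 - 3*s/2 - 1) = 1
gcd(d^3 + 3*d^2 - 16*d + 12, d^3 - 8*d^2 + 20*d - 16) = d - 2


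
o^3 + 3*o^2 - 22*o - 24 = (o - 4)*(o + 1)*(o + 6)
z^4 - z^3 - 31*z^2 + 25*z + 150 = (z - 5)*(z - 3)*(z + 2)*(z + 5)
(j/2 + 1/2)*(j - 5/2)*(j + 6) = j^3/2 + 9*j^2/4 - 23*j/4 - 15/2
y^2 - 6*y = y*(y - 6)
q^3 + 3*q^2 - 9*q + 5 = (q - 1)^2*(q + 5)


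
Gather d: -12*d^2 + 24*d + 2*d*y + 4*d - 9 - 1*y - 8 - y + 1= -12*d^2 + d*(2*y + 28) - 2*y - 16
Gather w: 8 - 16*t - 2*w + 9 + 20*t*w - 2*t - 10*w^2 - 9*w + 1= -18*t - 10*w^2 + w*(20*t - 11) + 18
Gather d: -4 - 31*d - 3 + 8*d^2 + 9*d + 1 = 8*d^2 - 22*d - 6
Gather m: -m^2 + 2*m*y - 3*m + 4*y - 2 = -m^2 + m*(2*y - 3) + 4*y - 2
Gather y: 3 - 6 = -3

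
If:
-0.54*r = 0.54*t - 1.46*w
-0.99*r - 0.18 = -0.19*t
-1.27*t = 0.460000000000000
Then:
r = -0.25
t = -0.36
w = -0.23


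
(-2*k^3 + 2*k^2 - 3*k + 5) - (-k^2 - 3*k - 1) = -2*k^3 + 3*k^2 + 6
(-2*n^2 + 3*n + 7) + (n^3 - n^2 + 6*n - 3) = n^3 - 3*n^2 + 9*n + 4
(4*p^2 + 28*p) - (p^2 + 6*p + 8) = 3*p^2 + 22*p - 8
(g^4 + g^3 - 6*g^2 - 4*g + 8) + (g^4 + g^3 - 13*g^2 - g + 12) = 2*g^4 + 2*g^3 - 19*g^2 - 5*g + 20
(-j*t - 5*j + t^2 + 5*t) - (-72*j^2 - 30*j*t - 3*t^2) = 72*j^2 + 29*j*t - 5*j + 4*t^2 + 5*t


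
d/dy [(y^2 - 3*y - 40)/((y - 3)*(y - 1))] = (-y^2 + 86*y - 169)/(y^4 - 8*y^3 + 22*y^2 - 24*y + 9)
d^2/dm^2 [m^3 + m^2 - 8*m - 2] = 6*m + 2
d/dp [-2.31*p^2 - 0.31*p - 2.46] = -4.62*p - 0.31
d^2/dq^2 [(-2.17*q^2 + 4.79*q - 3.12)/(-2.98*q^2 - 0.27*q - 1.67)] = (-2.8421709430404e-14*q^4 - 88.566196*q^3 + 101.445756*q^2 + 158.089596*q - 14.17564)/(26.463592*q^6 + 7.193124*q^5 + 45.14253*q^4 + 8.081775*q^3 + 25.297995*q^2 + 2.259009*q + 4.657463)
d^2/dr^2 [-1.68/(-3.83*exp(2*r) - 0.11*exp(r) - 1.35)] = (1.68*(7.66*exp(r) + 0.11)*(15.32*exp(r) + 0.22)*exp(r) - (25.7376*exp(r) + 0.1848)*(3.83*exp(2*r) + 0.11*exp(r) + 1.35))*exp(r)/(3.83*exp(2*r) + 0.11*exp(r) + 1.35)^3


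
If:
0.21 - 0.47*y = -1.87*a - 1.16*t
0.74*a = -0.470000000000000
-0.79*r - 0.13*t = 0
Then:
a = -0.64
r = -0.0666739415102575*y - 0.138696367690257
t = 0.405172413793103*y + 0.84284715750233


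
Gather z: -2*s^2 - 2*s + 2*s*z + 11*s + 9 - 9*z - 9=-2*s^2 + 9*s + z*(2*s - 9)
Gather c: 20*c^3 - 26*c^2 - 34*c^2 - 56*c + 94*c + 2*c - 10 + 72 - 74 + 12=20*c^3 - 60*c^2 + 40*c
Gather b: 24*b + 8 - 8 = 24*b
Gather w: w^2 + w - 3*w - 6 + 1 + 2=w^2 - 2*w - 3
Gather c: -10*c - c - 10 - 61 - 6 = -11*c - 77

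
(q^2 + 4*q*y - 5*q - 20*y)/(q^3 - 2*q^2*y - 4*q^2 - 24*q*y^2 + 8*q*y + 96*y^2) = (5 - q)/(-q^2 + 6*q*y + 4*q - 24*y)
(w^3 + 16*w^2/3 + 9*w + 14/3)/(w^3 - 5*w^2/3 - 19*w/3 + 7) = (w^2 + 3*w + 2)/(w^2 - 4*w + 3)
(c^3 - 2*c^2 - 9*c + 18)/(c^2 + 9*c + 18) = (c^2 - 5*c + 6)/(c + 6)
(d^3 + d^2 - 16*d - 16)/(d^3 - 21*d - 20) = (d - 4)/(d - 5)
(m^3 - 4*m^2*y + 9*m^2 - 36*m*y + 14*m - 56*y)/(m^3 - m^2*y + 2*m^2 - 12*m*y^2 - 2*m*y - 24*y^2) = (m + 7)/(m + 3*y)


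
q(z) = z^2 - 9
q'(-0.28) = -0.56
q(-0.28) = -8.92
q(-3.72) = 4.84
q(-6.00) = 27.00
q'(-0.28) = -0.56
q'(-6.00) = -12.00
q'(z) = 2*z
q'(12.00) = 24.00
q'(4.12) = 8.24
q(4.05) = 7.40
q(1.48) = -6.81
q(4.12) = 7.97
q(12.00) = 135.00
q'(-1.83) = -3.66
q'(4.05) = 8.10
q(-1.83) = -5.65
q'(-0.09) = -0.18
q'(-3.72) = -7.44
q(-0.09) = -8.99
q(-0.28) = -8.92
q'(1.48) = 2.96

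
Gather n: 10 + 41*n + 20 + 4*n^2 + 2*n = 4*n^2 + 43*n + 30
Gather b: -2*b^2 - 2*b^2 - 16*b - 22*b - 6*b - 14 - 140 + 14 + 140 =-4*b^2 - 44*b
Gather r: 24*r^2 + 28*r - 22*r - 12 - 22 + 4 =24*r^2 + 6*r - 30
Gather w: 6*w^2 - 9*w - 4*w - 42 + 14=6*w^2 - 13*w - 28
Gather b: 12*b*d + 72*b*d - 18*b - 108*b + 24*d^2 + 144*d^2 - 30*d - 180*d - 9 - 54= b*(84*d - 126) + 168*d^2 - 210*d - 63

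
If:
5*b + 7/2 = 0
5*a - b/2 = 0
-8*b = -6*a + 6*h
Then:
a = -7/100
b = -7/10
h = 259/300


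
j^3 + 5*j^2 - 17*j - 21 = (j - 3)*(j + 1)*(j + 7)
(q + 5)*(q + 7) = q^2 + 12*q + 35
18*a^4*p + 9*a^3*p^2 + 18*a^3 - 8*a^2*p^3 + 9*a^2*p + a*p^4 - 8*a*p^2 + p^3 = (-6*a + p)*(-3*a + p)*(a + p)*(a*p + 1)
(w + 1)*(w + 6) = w^2 + 7*w + 6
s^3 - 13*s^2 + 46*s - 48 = (s - 8)*(s - 3)*(s - 2)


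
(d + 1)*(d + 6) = d^2 + 7*d + 6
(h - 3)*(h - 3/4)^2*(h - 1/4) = h^4 - 19*h^3/4 + 99*h^2/16 - 189*h/64 + 27/64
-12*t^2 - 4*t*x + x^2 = (-6*t + x)*(2*t + x)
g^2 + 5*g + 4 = (g + 1)*(g + 4)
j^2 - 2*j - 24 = (j - 6)*(j + 4)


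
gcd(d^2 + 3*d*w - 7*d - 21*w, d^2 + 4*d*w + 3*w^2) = d + 3*w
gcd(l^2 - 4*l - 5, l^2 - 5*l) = l - 5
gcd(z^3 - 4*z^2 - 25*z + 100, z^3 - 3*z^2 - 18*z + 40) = z - 5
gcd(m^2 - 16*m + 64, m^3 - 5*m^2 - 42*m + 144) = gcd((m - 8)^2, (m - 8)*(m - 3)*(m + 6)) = m - 8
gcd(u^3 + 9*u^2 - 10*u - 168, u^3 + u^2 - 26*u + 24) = u^2 + 2*u - 24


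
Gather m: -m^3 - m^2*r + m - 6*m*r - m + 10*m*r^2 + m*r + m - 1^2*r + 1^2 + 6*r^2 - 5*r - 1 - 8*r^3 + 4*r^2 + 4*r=-m^3 - m^2*r + m*(10*r^2 - 5*r + 1) - 8*r^3 + 10*r^2 - 2*r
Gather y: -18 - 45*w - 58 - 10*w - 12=-55*w - 88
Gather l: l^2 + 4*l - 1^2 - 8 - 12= l^2 + 4*l - 21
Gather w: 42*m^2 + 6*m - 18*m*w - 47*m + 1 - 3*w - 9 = 42*m^2 - 41*m + w*(-18*m - 3) - 8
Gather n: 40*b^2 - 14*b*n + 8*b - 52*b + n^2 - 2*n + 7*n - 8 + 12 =40*b^2 - 44*b + n^2 + n*(5 - 14*b) + 4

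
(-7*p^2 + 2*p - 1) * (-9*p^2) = 63*p^4 - 18*p^3 + 9*p^2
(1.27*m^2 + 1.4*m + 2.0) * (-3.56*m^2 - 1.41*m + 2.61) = -4.5212*m^4 - 6.7747*m^3 - 5.7793*m^2 + 0.834*m + 5.22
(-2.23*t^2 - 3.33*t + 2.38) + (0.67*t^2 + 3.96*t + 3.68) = -1.56*t^2 + 0.63*t + 6.06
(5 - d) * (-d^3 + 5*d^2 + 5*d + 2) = d^4 - 10*d^3 + 20*d^2 + 23*d + 10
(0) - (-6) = 6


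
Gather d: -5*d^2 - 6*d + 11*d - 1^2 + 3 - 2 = -5*d^2 + 5*d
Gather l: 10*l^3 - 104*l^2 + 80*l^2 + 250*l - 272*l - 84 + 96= 10*l^3 - 24*l^2 - 22*l + 12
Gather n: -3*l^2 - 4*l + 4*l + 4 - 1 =3 - 3*l^2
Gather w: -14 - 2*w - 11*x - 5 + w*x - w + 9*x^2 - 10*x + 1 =w*(x - 3) + 9*x^2 - 21*x - 18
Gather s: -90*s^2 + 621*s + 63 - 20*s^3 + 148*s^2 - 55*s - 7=-20*s^3 + 58*s^2 + 566*s + 56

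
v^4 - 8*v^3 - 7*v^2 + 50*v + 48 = (v - 8)*(v - 3)*(v + 1)*(v + 2)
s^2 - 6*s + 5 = (s - 5)*(s - 1)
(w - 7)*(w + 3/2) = w^2 - 11*w/2 - 21/2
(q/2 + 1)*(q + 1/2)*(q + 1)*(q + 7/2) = q^4/2 + 7*q^3/2 + 63*q^2/8 + 53*q/8 + 7/4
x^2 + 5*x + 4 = (x + 1)*(x + 4)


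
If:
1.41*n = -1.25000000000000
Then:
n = -0.89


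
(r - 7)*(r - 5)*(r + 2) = r^3 - 10*r^2 + 11*r + 70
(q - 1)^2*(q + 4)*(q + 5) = q^4 + 7*q^3 + 3*q^2 - 31*q + 20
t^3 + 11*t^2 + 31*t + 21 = (t + 1)*(t + 3)*(t + 7)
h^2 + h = h*(h + 1)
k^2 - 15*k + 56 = (k - 8)*(k - 7)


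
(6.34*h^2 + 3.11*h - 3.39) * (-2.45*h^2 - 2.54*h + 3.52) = -15.533*h^4 - 23.7231*h^3 + 22.7229*h^2 + 19.5578*h - 11.9328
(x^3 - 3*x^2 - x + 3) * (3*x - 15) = 3*x^4 - 24*x^3 + 42*x^2 + 24*x - 45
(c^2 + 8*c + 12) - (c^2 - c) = 9*c + 12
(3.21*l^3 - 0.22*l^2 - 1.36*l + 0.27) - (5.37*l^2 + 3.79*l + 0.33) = 3.21*l^3 - 5.59*l^2 - 5.15*l - 0.06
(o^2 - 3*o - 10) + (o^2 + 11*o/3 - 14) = 2*o^2 + 2*o/3 - 24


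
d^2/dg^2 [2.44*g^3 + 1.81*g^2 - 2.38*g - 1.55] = 14.64*g + 3.62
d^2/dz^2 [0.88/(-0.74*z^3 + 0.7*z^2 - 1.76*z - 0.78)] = ((3.9072*z - 1.232)*(0.74*z^3 - 0.7*z^2 + 1.76*z + 0.78) - 0.88*(2.22*z^2 - 1.4*z + 1.76)*(4.44*z^2 - 2.8*z + 3.52))/(0.74*z^3 - 0.7*z^2 + 1.76*z + 0.78)^3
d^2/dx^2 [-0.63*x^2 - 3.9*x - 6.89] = -1.26000000000000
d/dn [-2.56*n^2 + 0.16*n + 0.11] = 0.16 - 5.12*n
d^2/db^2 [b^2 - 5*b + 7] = 2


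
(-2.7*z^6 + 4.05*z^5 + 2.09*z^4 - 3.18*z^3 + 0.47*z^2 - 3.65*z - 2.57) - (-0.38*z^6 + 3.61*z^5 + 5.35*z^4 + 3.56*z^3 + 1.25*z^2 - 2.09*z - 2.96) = -2.32*z^6 + 0.44*z^5 - 3.26*z^4 - 6.74*z^3 - 0.78*z^2 - 1.56*z + 0.39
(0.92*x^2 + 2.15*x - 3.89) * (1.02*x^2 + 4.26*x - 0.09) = 0.9384*x^4 + 6.1122*x^3 + 5.1084*x^2 - 16.7649*x + 0.3501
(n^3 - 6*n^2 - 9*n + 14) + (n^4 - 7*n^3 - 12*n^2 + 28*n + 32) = n^4 - 6*n^3 - 18*n^2 + 19*n + 46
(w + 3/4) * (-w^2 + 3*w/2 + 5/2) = -w^3 + 3*w^2/4 + 29*w/8 + 15/8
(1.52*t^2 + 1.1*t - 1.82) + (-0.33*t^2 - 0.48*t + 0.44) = 1.19*t^2 + 0.62*t - 1.38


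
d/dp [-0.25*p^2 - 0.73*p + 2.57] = -0.5*p - 0.73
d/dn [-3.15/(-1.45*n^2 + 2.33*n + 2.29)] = (7.3395 - 9.135*n)/(-1.45*n^2 + 2.33*n + 2.29)^2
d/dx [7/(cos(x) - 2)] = 7*sin(x)/(cos(x) - 2)^2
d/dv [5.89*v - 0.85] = 5.89000000000000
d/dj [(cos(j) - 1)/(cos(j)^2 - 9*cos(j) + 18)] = (cos(j)^2 - 2*cos(j) - 9)*sin(j)/(cos(j)^2 - 9*cos(j) + 18)^2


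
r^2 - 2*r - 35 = (r - 7)*(r + 5)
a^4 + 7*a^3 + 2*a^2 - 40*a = a*(a - 2)*(a + 4)*(a + 5)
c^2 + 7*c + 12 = (c + 3)*(c + 4)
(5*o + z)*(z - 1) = 5*o*z - 5*o + z^2 - z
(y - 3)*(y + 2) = y^2 - y - 6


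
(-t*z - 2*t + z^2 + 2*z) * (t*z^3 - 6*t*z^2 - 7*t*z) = -t^2*z^4 + 4*t^2*z^3 + 19*t^2*z^2 + 14*t^2*z + t*z^5 - 4*t*z^4 - 19*t*z^3 - 14*t*z^2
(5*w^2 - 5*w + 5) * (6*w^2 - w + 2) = 30*w^4 - 35*w^3 + 45*w^2 - 15*w + 10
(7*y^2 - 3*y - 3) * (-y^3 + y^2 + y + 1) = -7*y^5 + 10*y^4 + 7*y^3 + y^2 - 6*y - 3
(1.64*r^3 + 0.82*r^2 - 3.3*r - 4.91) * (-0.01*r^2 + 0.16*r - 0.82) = -0.0164*r^5 + 0.2542*r^4 - 1.1806*r^3 - 1.1513*r^2 + 1.9204*r + 4.0262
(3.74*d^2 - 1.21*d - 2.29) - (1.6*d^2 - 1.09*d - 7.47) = 2.14*d^2 - 0.12*d + 5.18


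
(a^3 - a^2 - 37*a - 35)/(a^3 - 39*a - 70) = (a + 1)/(a + 2)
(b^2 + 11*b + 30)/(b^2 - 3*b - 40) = (b + 6)/(b - 8)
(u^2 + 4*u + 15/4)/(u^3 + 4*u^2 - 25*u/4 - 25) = (2*u + 3)/(2*u^2 + 3*u - 20)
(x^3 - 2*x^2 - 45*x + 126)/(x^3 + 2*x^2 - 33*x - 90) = (x^2 + 4*x - 21)/(x^2 + 8*x + 15)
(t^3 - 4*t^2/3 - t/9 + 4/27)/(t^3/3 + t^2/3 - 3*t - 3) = (3*t^3 - 4*t^2 - t/3 + 4/9)/(t^3 + t^2 - 9*t - 9)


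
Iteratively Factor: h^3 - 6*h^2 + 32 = (h - 4)*(h^2 - 2*h - 8) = (h - 4)*(h + 2)*(h - 4)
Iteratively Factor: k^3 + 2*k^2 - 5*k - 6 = (k - 2)*(k^2 + 4*k + 3) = (k - 2)*(k + 3)*(k + 1)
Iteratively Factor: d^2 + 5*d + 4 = (d + 1)*(d + 4)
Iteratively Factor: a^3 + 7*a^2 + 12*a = (a + 4)*(a^2 + 3*a) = (a + 3)*(a + 4)*(a)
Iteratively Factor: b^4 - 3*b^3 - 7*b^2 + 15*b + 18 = (b - 3)*(b^3 - 7*b - 6) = (b - 3)^2*(b^2 + 3*b + 2) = (b - 3)^2*(b + 1)*(b + 2)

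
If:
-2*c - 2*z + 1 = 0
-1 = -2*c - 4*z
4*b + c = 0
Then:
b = -1/8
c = 1/2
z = 0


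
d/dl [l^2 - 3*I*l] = 2*l - 3*I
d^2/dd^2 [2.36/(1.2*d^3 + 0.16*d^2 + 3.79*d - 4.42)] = (-(16.992*d + 0.7552)*(1.2*d^3 + 0.16*d^2 + 3.79*d - 4.42) + 2.36*(3.6*d^2 + 0.32*d + 3.79)*(7.2*d^2 + 0.64*d + 7.58))/(1.2*d^3 + 0.16*d^2 + 3.79*d - 4.42)^3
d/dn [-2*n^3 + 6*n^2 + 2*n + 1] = -6*n^2 + 12*n + 2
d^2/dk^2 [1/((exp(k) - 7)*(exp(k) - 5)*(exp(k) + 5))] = (9*exp(5*k) - 77*exp(4*k) + 146*exp(3*k) - 1050*exp(2*k) + 5525*exp(k) + 4375)*exp(k)/(exp(9*k) - 21*exp(8*k) + 72*exp(7*k) + 1232*exp(6*k) - 9150*exp(5*k) - 13650*exp(4*k) + 260000*exp(3*k) - 315000*exp(2*k) - 2296875*exp(k) + 5359375)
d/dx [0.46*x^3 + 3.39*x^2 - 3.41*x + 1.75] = 1.38*x^2 + 6.78*x - 3.41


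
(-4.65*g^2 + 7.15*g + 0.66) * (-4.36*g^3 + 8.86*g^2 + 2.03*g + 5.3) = 20.274*g^5 - 72.373*g^4 + 51.0319*g^3 - 4.2829*g^2 + 39.2348*g + 3.498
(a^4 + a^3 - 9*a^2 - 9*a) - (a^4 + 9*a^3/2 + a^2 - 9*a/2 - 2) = -7*a^3/2 - 10*a^2 - 9*a/2 + 2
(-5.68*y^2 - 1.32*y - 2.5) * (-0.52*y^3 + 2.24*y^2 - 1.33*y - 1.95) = 2.9536*y^5 - 12.0368*y^4 + 5.8976*y^3 + 7.2316*y^2 + 5.899*y + 4.875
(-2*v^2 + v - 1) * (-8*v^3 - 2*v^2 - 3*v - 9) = 16*v^5 - 4*v^4 + 12*v^3 + 17*v^2 - 6*v + 9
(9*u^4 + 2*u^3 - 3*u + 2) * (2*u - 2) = 18*u^5 - 14*u^4 - 4*u^3 - 6*u^2 + 10*u - 4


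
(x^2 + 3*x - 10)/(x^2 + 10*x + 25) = (x - 2)/(x + 5)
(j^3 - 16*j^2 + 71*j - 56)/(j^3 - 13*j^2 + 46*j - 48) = (j^2 - 8*j + 7)/(j^2 - 5*j + 6)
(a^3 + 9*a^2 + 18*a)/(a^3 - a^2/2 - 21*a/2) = 2*(a + 6)/(2*a - 7)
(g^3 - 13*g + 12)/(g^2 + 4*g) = g - 4 + 3/g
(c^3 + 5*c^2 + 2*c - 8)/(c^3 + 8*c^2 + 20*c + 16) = (c - 1)/(c + 2)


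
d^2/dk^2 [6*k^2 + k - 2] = 12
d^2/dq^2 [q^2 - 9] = 2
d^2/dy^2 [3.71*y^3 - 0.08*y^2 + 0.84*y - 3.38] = 22.26*y - 0.16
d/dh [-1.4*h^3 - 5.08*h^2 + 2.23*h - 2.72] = -4.2*h^2 - 10.16*h + 2.23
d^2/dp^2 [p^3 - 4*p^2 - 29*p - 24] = 6*p - 8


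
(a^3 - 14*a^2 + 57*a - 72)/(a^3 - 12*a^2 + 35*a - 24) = (a - 3)/(a - 1)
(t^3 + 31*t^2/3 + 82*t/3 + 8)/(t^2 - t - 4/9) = 3*(t^2 + 10*t + 24)/(3*t - 4)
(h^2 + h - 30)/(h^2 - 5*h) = (h + 6)/h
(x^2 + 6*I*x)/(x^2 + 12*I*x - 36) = x/(x + 6*I)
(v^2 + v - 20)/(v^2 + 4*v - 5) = (v - 4)/(v - 1)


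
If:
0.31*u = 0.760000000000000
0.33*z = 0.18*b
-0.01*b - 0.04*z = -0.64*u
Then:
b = 49.31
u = 2.45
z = 26.90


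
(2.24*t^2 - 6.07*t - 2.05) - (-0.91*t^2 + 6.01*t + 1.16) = 3.15*t^2 - 12.08*t - 3.21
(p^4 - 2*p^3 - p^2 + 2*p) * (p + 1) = p^5 - p^4 - 3*p^3 + p^2 + 2*p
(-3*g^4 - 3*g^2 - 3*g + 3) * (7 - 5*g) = 15*g^5 - 21*g^4 + 15*g^3 - 6*g^2 - 36*g + 21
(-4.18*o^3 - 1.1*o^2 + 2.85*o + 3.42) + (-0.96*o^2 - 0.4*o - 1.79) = -4.18*o^3 - 2.06*o^2 + 2.45*o + 1.63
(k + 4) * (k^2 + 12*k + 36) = k^3 + 16*k^2 + 84*k + 144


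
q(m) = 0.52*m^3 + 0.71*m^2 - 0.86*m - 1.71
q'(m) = 1.56*m^2 + 1.42*m - 0.86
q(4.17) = 44.76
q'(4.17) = 32.19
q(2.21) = 5.47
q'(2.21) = 9.90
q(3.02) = 16.49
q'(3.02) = 17.66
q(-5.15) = -49.48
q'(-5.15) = 33.20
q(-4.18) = -23.69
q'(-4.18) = 20.46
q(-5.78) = -73.43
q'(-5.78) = 43.05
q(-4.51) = -31.09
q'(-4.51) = 24.47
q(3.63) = 29.40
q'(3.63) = 24.85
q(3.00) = 16.14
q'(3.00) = 17.44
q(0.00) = -1.71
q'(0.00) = -0.86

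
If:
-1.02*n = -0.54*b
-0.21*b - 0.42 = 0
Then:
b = -2.00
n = -1.06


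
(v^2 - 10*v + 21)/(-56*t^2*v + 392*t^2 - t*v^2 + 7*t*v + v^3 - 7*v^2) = (3 - v)/(56*t^2 + t*v - v^2)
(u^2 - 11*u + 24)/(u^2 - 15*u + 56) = (u - 3)/(u - 7)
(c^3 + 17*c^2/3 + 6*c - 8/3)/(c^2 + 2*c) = c + 11/3 - 4/(3*c)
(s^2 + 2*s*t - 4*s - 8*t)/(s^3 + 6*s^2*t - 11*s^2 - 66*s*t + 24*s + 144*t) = (s^2 + 2*s*t - 4*s - 8*t)/(s^3 + 6*s^2*t - 11*s^2 - 66*s*t + 24*s + 144*t)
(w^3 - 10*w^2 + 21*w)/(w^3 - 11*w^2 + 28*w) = (w - 3)/(w - 4)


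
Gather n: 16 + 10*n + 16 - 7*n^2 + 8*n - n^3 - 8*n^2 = -n^3 - 15*n^2 + 18*n + 32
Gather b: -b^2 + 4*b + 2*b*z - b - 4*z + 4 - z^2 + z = -b^2 + b*(2*z + 3) - z^2 - 3*z + 4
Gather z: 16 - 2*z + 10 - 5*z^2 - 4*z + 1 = -5*z^2 - 6*z + 27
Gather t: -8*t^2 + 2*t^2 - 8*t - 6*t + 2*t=-6*t^2 - 12*t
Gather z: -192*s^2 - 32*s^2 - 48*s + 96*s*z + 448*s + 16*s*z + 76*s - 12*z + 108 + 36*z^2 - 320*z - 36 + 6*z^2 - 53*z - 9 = -224*s^2 + 476*s + 42*z^2 + z*(112*s - 385) + 63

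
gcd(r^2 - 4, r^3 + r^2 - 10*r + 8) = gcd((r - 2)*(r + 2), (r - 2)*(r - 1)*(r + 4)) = r - 2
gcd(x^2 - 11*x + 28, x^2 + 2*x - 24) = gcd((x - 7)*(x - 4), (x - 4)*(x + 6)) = x - 4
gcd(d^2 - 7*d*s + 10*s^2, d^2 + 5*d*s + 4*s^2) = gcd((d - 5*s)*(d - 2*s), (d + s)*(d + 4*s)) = 1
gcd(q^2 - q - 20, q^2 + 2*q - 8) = q + 4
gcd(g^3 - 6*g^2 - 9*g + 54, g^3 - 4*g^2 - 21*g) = g + 3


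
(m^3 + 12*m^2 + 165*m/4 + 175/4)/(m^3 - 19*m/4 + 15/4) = (2*m^2 + 19*m + 35)/(2*m^2 - 5*m + 3)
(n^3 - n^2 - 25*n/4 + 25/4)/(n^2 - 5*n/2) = n + 3/2 - 5/(2*n)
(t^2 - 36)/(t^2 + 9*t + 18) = (t - 6)/(t + 3)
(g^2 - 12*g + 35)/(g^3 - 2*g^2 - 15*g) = (g - 7)/(g*(g + 3))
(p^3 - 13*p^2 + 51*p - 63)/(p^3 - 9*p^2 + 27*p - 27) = (p - 7)/(p - 3)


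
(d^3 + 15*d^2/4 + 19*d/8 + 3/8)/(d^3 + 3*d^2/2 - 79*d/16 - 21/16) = 2*(2*d + 1)/(4*d - 7)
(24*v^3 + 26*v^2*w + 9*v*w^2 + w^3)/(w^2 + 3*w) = (24*v^3 + 26*v^2*w + 9*v*w^2 + w^3)/(w*(w + 3))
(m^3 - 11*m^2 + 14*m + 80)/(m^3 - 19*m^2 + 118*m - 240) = (m + 2)/(m - 6)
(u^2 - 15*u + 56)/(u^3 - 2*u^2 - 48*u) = (u - 7)/(u*(u + 6))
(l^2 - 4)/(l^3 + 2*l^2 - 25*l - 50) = (l - 2)/(l^2 - 25)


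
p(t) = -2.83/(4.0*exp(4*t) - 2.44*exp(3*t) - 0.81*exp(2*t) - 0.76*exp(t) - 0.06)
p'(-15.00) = 0.00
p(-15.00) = 47.17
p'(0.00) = 3638.57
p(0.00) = 40.43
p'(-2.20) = -12.84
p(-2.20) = 18.04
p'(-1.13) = -7.50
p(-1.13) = 6.60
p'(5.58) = 0.00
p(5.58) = -0.00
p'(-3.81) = -8.39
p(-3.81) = 36.63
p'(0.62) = 0.50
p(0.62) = -0.10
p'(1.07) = 0.06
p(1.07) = -0.01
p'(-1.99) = -12.33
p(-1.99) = 15.39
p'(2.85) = 0.00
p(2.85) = -0.00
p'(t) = -2.83*(-16.0*exp(4*t) + 7.32*exp(3*t) + 1.62*exp(2*t) + 0.76*exp(t))/(4.0*exp(4*t) - 2.44*exp(3*t) - 0.81*exp(2*t) - 0.76*exp(t) - 0.06)^2 = (45.28*exp(3*t) - 20.7156*exp(2*t) - 4.5846*exp(t) - 2.1508)*exp(t)/(-4.0*exp(4*t) + 2.44*exp(3*t) + 0.81*exp(2*t) + 0.76*exp(t) + 0.06)^2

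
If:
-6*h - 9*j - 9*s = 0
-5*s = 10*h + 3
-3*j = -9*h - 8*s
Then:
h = -3/5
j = -1/5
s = 3/5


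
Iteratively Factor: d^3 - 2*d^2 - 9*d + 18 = (d - 2)*(d^2 - 9) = (d - 3)*(d - 2)*(d + 3)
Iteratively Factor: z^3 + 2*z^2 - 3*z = (z)*(z^2 + 2*z - 3) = z*(z + 3)*(z - 1)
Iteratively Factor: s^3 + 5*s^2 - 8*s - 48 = (s - 3)*(s^2 + 8*s + 16) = (s - 3)*(s + 4)*(s + 4)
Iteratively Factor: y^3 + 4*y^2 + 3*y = (y + 3)*(y^2 + y) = (y + 1)*(y + 3)*(y)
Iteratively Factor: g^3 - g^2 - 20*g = (g)*(g^2 - g - 20) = g*(g + 4)*(g - 5)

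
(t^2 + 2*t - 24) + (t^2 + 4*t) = 2*t^2 + 6*t - 24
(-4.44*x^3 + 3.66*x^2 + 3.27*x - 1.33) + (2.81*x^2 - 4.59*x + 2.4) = -4.44*x^3 + 6.47*x^2 - 1.32*x + 1.07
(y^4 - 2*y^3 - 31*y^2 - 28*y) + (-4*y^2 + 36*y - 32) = y^4 - 2*y^3 - 35*y^2 + 8*y - 32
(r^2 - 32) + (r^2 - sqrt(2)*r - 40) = 2*r^2 - sqrt(2)*r - 72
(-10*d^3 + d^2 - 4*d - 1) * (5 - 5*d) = 50*d^4 - 55*d^3 + 25*d^2 - 15*d - 5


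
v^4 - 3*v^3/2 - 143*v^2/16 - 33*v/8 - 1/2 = (v - 4)*(v + 1/4)^2*(v + 2)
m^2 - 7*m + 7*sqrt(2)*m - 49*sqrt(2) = (m - 7)*(m + 7*sqrt(2))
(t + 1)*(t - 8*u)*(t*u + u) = t^3*u - 8*t^2*u^2 + 2*t^2*u - 16*t*u^2 + t*u - 8*u^2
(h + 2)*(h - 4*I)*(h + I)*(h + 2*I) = h^4 + 2*h^3 - I*h^3 + 10*h^2 - 2*I*h^2 + 20*h + 8*I*h + 16*I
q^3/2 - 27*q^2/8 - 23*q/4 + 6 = (q/2 + 1)*(q - 8)*(q - 3/4)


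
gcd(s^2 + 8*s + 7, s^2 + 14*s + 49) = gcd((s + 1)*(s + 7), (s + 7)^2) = s + 7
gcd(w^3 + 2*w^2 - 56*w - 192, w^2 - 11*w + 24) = w - 8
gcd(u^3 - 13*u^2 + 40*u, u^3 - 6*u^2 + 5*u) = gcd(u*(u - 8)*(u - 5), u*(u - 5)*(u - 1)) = u^2 - 5*u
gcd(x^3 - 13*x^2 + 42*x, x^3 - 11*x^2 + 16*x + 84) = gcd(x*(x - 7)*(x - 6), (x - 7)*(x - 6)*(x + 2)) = x^2 - 13*x + 42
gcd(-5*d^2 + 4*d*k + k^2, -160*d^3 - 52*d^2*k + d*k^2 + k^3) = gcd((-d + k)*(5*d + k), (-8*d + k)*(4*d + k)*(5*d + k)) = 5*d + k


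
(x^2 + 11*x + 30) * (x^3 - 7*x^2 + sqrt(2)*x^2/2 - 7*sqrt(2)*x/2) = x^5 + sqrt(2)*x^4/2 + 4*x^4 - 47*x^3 + 2*sqrt(2)*x^3 - 210*x^2 - 47*sqrt(2)*x^2/2 - 105*sqrt(2)*x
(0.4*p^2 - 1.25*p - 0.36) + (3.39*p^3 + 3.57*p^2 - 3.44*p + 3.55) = 3.39*p^3 + 3.97*p^2 - 4.69*p + 3.19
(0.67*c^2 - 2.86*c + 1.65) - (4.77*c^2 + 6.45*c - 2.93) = -4.1*c^2 - 9.31*c + 4.58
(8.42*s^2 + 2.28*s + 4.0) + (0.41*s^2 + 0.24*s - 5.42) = 8.83*s^2 + 2.52*s - 1.42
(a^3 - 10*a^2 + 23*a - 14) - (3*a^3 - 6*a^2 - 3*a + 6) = -2*a^3 - 4*a^2 + 26*a - 20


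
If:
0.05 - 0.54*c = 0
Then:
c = 0.09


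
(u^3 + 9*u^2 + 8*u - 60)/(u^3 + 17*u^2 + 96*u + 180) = (u - 2)/(u + 6)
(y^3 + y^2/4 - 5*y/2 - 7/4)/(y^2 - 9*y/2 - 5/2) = (-4*y^3 - y^2 + 10*y + 7)/(2*(-2*y^2 + 9*y + 5))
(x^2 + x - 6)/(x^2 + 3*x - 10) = (x + 3)/(x + 5)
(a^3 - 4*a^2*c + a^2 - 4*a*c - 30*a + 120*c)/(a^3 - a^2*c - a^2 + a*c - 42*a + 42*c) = (a^2 - 4*a*c - 5*a + 20*c)/(a^2 - a*c - 7*a + 7*c)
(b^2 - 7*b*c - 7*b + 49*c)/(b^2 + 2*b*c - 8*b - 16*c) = (b^2 - 7*b*c - 7*b + 49*c)/(b^2 + 2*b*c - 8*b - 16*c)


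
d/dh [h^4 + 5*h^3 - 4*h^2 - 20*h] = 4*h^3 + 15*h^2 - 8*h - 20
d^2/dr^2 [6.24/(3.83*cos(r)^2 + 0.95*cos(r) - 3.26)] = (-366.135744*(1 - cos(r)^2)^2 - 68.11272*cos(r)^3 - 500.34504*cos(r)^2 + 116.90016*cos(r) + 533.221728)/(3.83*cos(r)^2 + 0.95*cos(r) - 3.26)^3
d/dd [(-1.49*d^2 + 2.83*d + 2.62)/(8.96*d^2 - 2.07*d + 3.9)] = (-22.2725*d^2 - 58.5724*d + 16.4604)/(80.2816*d^4 - 37.0944*d^3 + 74.1729*d^2 - 16.146*d + 15.21)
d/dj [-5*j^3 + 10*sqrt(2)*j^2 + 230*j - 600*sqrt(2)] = -15*j^2 + 20*sqrt(2)*j + 230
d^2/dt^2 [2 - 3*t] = 0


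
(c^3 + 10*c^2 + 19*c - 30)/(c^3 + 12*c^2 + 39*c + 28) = (c^3 + 10*c^2 + 19*c - 30)/(c^3 + 12*c^2 + 39*c + 28)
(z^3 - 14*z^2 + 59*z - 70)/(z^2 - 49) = (z^2 - 7*z + 10)/(z + 7)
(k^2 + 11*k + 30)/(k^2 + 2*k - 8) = (k^2 + 11*k + 30)/(k^2 + 2*k - 8)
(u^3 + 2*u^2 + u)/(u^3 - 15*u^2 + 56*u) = (u^2 + 2*u + 1)/(u^2 - 15*u + 56)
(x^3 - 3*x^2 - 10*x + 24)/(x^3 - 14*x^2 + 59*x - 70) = (x^2 - x - 12)/(x^2 - 12*x + 35)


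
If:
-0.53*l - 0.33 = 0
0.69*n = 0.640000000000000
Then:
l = -0.62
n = 0.93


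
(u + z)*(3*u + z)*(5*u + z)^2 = 75*u^4 + 130*u^3*z + 68*u^2*z^2 + 14*u*z^3 + z^4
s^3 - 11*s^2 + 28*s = s*(s - 7)*(s - 4)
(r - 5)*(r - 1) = r^2 - 6*r + 5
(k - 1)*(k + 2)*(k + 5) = k^3 + 6*k^2 + 3*k - 10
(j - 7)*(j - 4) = j^2 - 11*j + 28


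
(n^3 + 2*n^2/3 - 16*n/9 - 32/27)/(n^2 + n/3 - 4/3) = (9*n^2 - 6*n - 8)/(9*(n - 1))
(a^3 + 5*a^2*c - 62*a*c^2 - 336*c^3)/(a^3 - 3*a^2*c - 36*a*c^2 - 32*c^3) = (a^2 + 13*a*c + 42*c^2)/(a^2 + 5*a*c + 4*c^2)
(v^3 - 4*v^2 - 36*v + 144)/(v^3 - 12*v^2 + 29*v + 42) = (v^2 + 2*v - 24)/(v^2 - 6*v - 7)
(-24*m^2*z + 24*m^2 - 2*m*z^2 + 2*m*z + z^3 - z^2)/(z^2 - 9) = (-24*m^2*z + 24*m^2 - 2*m*z^2 + 2*m*z + z^3 - z^2)/(z^2 - 9)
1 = 1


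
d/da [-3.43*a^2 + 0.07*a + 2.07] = 0.07 - 6.86*a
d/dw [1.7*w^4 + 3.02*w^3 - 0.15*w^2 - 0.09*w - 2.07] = 6.8*w^3 + 9.06*w^2 - 0.3*w - 0.09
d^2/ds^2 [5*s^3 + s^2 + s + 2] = 30*s + 2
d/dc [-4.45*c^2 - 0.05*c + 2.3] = -8.9*c - 0.05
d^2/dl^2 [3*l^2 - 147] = 6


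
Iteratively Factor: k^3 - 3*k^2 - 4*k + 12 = (k - 2)*(k^2 - k - 6) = (k - 3)*(k - 2)*(k + 2)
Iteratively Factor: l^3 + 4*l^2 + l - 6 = (l + 2)*(l^2 + 2*l - 3) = (l - 1)*(l + 2)*(l + 3)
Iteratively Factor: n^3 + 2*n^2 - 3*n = (n - 1)*(n^2 + 3*n) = n*(n - 1)*(n + 3)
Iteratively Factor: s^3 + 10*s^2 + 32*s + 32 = (s + 4)*(s^2 + 6*s + 8) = (s + 2)*(s + 4)*(s + 4)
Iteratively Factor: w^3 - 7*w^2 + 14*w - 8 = (w - 1)*(w^2 - 6*w + 8) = (w - 4)*(w - 1)*(w - 2)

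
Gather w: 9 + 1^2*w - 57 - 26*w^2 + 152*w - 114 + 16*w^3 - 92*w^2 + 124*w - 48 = 16*w^3 - 118*w^2 + 277*w - 210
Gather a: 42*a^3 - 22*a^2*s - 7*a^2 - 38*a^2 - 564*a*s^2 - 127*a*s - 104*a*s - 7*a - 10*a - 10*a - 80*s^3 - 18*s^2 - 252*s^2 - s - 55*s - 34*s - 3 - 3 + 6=42*a^3 + a^2*(-22*s - 45) + a*(-564*s^2 - 231*s - 27) - 80*s^3 - 270*s^2 - 90*s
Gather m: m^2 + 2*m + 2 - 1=m^2 + 2*m + 1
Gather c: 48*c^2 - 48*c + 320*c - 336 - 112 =48*c^2 + 272*c - 448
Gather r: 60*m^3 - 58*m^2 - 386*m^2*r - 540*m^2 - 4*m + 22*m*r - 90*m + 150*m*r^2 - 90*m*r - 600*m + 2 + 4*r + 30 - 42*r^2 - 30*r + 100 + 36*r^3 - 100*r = 60*m^3 - 598*m^2 - 694*m + 36*r^3 + r^2*(150*m - 42) + r*(-386*m^2 - 68*m - 126) + 132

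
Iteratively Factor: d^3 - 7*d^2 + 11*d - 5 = (d - 5)*(d^2 - 2*d + 1) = (d - 5)*(d - 1)*(d - 1)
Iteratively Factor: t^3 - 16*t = (t + 4)*(t^2 - 4*t) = t*(t + 4)*(t - 4)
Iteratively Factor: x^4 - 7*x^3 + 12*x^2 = (x)*(x^3 - 7*x^2 + 12*x) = x*(x - 3)*(x^2 - 4*x) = x^2*(x - 3)*(x - 4)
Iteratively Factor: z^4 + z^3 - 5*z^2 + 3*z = (z - 1)*(z^3 + 2*z^2 - 3*z) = (z - 1)^2*(z^2 + 3*z) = z*(z - 1)^2*(z + 3)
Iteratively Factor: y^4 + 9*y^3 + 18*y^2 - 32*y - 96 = (y + 4)*(y^3 + 5*y^2 - 2*y - 24) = (y + 3)*(y + 4)*(y^2 + 2*y - 8) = (y + 3)*(y + 4)^2*(y - 2)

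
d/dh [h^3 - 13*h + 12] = 3*h^2 - 13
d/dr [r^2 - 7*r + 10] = 2*r - 7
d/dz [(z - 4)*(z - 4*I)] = 2*z - 4 - 4*I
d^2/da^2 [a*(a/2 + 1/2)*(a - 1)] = 3*a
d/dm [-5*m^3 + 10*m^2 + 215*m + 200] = -15*m^2 + 20*m + 215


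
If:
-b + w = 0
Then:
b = w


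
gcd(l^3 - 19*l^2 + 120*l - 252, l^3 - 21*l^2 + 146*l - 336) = l^2 - 13*l + 42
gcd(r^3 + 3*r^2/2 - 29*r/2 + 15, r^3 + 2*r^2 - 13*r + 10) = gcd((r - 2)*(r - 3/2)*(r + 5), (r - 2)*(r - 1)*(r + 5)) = r^2 + 3*r - 10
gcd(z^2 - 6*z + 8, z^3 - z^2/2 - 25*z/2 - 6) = z - 4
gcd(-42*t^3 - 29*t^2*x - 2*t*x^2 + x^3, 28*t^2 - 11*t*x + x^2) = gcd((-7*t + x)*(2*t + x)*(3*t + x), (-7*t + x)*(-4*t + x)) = -7*t + x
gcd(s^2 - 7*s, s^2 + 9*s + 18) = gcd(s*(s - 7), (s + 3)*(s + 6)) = 1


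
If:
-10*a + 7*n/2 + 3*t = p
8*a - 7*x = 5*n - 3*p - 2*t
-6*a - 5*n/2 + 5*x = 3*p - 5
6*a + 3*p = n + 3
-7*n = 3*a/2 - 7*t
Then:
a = 12124/15031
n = 16902/15031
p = -3583/15031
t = 19500/15031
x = 5819/15031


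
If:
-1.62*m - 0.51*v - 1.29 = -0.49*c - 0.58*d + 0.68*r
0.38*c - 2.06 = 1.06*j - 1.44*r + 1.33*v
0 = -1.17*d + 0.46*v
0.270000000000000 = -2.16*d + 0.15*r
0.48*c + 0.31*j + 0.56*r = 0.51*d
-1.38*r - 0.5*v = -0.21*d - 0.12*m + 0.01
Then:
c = 0.65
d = -0.12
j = -1.27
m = -0.56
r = 0.04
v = -0.31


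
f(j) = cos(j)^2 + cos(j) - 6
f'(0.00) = 0.00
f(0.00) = -4.00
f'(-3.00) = -0.14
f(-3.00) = -6.01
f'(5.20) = 1.71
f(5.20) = -5.31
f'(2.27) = 0.22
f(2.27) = -6.23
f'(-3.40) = 0.24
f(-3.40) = -6.03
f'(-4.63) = -0.83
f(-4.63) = -6.08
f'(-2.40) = -0.32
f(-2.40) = -6.19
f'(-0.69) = 1.62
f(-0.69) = -4.63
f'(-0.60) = 1.50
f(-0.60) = -4.49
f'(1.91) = -0.32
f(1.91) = -6.22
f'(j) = -2*sin(j)*cos(j) - sin(j)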